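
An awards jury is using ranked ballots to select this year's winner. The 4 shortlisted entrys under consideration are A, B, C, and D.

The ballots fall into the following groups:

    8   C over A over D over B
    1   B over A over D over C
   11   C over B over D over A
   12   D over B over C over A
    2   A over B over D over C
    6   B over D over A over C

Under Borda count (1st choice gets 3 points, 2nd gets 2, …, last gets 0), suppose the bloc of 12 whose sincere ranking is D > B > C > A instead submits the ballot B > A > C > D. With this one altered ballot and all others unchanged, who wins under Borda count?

B

Borda totals with the altered ballot: A 54, B 83, C 69, D 34.
The winner is unchanged: still B.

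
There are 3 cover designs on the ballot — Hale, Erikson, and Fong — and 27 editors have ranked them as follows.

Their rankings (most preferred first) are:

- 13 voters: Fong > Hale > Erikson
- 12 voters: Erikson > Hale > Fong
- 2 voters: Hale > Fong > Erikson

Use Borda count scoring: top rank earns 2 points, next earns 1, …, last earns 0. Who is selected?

Borda scores:
  Hale: 13·1 + 12·1 + 2·2 = 29
  Erikson: 13·0 + 12·2 + 2·0 = 24
  Fong: 13·2 + 12·0 + 2·1 = 28
Hale has the highest total.

Hale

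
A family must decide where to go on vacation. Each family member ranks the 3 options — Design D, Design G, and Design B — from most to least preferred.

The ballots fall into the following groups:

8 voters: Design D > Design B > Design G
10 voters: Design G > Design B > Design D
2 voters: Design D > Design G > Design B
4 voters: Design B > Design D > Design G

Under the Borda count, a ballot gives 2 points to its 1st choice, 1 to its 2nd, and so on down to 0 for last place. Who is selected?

Borda scores:
  Design D: 8·2 + 10·0 + 2·2 + 4·1 = 24
  Design G: 8·0 + 10·2 + 2·1 + 4·0 = 22
  Design B: 8·1 + 10·1 + 2·0 + 4·2 = 26
Design B has the highest total.

Design B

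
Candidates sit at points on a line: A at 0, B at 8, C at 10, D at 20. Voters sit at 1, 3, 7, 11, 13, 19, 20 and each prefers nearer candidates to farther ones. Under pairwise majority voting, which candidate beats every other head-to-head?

With single-peaked preferences on a line, the Condorcet winner is the candidate closest to the median voter.
The median voter (position 11) is closest to C at 10.
Check: C vs A — voters closer to C: 5 of 7.

C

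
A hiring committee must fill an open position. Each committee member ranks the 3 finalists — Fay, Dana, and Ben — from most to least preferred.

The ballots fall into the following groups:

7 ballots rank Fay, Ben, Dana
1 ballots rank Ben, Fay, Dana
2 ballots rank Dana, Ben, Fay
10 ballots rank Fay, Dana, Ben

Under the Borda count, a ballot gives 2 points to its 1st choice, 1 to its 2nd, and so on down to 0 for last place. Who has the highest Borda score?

Borda scores:
  Fay: 7·2 + 1 + 2·0 + 10·2 = 35
  Dana: 7·0 + 0 + 2·2 + 10·1 = 14
  Ben: 7·1 + 2 + 2·1 + 10·0 = 11
Fay has the highest total.

Fay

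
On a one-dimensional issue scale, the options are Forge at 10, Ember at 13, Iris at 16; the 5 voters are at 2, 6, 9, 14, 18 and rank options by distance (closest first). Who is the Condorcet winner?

With single-peaked preferences on a line, the Condorcet winner is the candidate closest to the median voter.
The median voter (position 9) is closest to Forge at 10.
Check: Forge vs Ember — voters closer to Forge: 3 of 5.

Forge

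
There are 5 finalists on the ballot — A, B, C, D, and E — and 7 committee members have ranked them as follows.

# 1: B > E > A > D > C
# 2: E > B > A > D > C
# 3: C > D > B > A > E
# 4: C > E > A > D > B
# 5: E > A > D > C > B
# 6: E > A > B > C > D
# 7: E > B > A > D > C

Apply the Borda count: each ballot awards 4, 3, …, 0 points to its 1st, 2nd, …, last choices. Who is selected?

Borda scores:
  A: 2 + 2 + 1 + 2 + 3 + 3 + 2 = 15
  B: 4 + 3 + 2 + 0 + 0 + 2 + 3 = 14
  C: 0 + 0 + 4 + 4 + 1 + 1 + 0 = 10
  D: 1 + 1 + 3 + 1 + 2 + 0 + 1 = 9
  E: 3 + 4 + 0 + 3 + 4 + 4 + 4 = 22
E has the highest total.

E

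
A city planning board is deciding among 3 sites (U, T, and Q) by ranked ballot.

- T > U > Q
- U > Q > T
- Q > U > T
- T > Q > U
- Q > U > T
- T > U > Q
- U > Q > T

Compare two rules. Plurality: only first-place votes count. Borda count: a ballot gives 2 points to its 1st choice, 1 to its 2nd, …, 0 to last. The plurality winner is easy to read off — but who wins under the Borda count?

U

Plurality first-place counts: U 2, T 3, Q 2 → T.
Borda totals: U 8, T 6, Q 7 → U.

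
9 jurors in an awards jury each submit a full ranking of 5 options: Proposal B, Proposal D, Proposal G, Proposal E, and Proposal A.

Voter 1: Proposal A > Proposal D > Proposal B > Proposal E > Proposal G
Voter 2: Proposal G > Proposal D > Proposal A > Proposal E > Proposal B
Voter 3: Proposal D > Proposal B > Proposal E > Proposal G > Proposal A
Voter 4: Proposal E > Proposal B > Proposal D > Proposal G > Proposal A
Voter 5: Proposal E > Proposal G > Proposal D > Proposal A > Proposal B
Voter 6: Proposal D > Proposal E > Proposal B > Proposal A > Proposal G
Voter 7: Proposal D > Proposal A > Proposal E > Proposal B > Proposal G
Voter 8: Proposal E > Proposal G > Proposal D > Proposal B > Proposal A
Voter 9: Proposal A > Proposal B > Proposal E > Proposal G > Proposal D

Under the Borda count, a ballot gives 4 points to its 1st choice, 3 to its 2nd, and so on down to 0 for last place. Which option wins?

Borda scores:
  Proposal B: 2 + 0 + 3 + 3 + 0 + 2 + 1 + 1 + 3 = 15
  Proposal D: 3 + 3 + 4 + 2 + 2 + 4 + 4 + 2 + 0 = 24
  Proposal G: 0 + 4 + 1 + 1 + 3 + 0 + 0 + 3 + 1 = 13
  Proposal E: 1 + 1 + 2 + 4 + 4 + 3 + 2 + 4 + 2 = 23
  Proposal A: 4 + 2 + 0 + 0 + 1 + 1 + 3 + 0 + 4 = 15
Proposal D has the highest total.

Proposal D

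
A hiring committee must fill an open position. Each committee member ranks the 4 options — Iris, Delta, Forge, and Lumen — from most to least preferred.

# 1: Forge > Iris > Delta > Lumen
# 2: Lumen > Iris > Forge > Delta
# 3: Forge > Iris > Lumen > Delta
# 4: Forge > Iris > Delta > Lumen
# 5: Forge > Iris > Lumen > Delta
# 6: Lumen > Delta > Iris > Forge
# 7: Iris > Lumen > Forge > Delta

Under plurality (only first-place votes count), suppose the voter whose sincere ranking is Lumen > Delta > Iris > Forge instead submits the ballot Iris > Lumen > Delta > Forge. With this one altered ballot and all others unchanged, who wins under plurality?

First-place totals with the altered ballot: Iris 2, Delta 0, Forge 4, Lumen 1.
The winner is unchanged: still Forge.

Forge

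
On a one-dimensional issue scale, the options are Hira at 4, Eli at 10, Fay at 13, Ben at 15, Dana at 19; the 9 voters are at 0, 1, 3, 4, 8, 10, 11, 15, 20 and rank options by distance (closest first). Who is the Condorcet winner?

Eli

With single-peaked preferences on a line, the Condorcet winner is the candidate closest to the median voter.
The median voter (position 8) is closest to Eli at 10.
Check: Eli vs Fay — voters closer to Eli: 7 of 9.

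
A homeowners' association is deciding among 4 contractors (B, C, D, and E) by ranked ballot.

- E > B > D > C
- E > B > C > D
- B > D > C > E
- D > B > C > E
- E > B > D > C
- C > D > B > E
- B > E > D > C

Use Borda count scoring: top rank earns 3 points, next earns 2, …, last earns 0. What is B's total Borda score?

Borda scores:
  B: 2 + 2 + 3 + 2 + 2 + 1 + 3 = 15
  C: 0 + 1 + 1 + 1 + 0 + 3 + 0 = 6
  D: 1 + 0 + 2 + 3 + 1 + 2 + 1 = 10
  E: 3 + 3 + 0 + 0 + 3 + 0 + 2 = 11

15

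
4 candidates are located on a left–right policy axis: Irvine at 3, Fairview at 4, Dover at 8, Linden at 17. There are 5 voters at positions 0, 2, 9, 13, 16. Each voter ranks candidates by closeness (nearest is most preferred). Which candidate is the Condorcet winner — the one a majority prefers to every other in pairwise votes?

Dover

With single-peaked preferences on a line, the Condorcet winner is the candidate closest to the median voter.
The median voter (position 9) is closest to Dover at 8.
Check: Dover vs Fairview — voters closer to Dover: 3 of 5.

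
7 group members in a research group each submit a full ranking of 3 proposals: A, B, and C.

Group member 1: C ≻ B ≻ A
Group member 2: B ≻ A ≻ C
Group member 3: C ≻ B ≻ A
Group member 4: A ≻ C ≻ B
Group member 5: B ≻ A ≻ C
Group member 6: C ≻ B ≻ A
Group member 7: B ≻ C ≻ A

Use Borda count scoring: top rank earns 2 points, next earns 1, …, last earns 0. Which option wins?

Borda scores:
  A: 0 + 1 + 0 + 2 + 1 + 0 + 0 = 4
  B: 1 + 2 + 1 + 0 + 2 + 1 + 2 = 9
  C: 2 + 0 + 2 + 1 + 0 + 2 + 1 = 8
B has the highest total.

B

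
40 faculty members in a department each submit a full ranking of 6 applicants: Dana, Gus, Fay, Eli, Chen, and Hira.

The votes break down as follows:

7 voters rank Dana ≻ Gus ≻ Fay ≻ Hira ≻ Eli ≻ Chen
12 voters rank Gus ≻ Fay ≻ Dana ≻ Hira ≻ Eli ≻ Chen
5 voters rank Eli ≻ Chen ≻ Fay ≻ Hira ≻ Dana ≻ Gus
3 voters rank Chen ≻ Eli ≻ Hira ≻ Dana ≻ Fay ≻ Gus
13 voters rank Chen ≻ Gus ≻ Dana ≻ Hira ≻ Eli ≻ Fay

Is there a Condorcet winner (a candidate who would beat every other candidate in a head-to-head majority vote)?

Head-to-head results (40 voters total):
Dana vs Gus: Gus wins 25–15.
Dana vs Fay: Dana wins 23–17.
Dana vs Eli: Dana wins 32–8.
Dana vs Chen: Chen wins 21–19.
Dana vs Hira: Dana wins 32–8.
Gus vs Fay: Gus wins 32–8.
Gus vs Eli: Gus wins 32–8.
Gus vs Chen: Chen wins 21–19.
Gus vs Hira: Gus wins 32–8.
Fay vs Eli: Eli wins 21–19.
Fay vs Chen: Chen wins 21–19.
Fay vs Hira: Fay wins 24–16.
Eli vs Chen: Eli wins 24–16.
Eli vs Hira: Hira wins 32–8.
Chen vs Hira: Chen wins 21–19.
No candidate beats all others: Dana beats Eli beats Chen beats Dana, a majority cycle.

No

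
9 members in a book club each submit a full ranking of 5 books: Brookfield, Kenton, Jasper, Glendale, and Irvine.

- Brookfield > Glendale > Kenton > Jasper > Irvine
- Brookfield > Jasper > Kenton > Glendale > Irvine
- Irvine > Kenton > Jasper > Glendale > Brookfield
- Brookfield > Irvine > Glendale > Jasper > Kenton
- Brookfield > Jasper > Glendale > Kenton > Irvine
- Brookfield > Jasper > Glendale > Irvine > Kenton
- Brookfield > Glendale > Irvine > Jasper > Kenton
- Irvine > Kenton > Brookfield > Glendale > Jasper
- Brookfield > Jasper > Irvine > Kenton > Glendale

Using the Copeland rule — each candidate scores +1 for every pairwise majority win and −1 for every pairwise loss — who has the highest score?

Brookfield

Pairwise results:
  Brookfield vs Kenton: Brookfield wins 7–2.
  Brookfield vs Jasper: Brookfield wins 8–1.
  Brookfield vs Glendale: Brookfield wins 8–1.
  Brookfield vs Irvine: Brookfield wins 7–2.
  Kenton vs Jasper: Jasper wins 6–3.
  Kenton vs Glendale: Glendale wins 5–4.
  Kenton vs Irvine: Irvine wins 6–3.
  Jasper vs Glendale: Jasper wins 5–4.
  Jasper vs Irvine: Jasper wins 5–4.
  Glendale vs Irvine: Glendale wins 5–4.
Copeland scores (wins − losses):
  Brookfield: 4 − 0 = 4
  Kenton: 0 − 4 = -4
  Jasper: 3 − 1 = 2
  Glendale: 2 − 2 = 0
  Irvine: 1 − 3 = -2
Brookfield has the best Copeland score.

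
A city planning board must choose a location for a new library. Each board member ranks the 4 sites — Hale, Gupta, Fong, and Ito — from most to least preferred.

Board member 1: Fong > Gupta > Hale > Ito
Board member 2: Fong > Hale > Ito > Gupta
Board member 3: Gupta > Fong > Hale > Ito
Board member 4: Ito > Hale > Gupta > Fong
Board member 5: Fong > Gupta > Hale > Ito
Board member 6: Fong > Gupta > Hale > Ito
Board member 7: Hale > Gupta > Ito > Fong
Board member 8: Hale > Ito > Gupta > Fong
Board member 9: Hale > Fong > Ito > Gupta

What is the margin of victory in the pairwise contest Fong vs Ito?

Ballots ranking Fong above Ito: 6.
Ballots ranking Ito above Fong: 3.
Fong wins 6–3, a margin of 3.

3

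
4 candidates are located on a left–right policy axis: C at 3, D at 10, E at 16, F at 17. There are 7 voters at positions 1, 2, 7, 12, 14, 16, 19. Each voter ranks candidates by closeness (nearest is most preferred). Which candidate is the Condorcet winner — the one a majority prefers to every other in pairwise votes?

D

With single-peaked preferences on a line, the Condorcet winner is the candidate closest to the median voter.
The median voter (position 12) is closest to D at 10.
Check: D vs F — voters closer to D: 4 of 7.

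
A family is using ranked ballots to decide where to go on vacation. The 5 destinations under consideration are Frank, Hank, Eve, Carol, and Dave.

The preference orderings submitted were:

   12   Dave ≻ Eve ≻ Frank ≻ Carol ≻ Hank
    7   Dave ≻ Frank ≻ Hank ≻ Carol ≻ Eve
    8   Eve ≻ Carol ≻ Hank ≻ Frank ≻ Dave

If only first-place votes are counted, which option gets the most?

Dave

First-place vote totals:
  Frank: 0
  Hank: 0
  Eve: 8
  Carol: 0
  Dave: 19
Dave has the most first-place votes.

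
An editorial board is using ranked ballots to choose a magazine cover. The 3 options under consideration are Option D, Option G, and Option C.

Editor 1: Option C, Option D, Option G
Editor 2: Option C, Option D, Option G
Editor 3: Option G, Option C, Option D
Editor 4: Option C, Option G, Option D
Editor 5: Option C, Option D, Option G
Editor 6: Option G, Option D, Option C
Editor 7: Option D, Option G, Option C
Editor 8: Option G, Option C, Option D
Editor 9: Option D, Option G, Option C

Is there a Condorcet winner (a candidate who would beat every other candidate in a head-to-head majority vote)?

No

Head-to-head results (9 voters total):
Option D vs Option G: Option D wins 5–4.
Option D vs Option C: Option C wins 6–3.
Option G vs Option C: Option G wins 5–4.
No candidate beats all others: Option D beats Option G beats Option C beats Option D, a majority cycle.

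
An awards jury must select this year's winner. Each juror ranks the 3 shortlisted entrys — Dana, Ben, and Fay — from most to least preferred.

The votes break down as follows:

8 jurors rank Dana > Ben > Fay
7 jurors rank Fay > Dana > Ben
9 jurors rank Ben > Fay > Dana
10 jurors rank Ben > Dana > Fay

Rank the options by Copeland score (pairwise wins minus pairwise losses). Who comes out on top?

Pairwise results:
  Dana vs Ben: Ben wins 19–15.
  Dana vs Fay: Dana wins 18–16.
  Ben vs Fay: Ben wins 27–7.
Copeland scores (wins − losses):
  Dana: 1 − 1 = 0
  Ben: 2 − 0 = 2
  Fay: 0 − 2 = -2
Ben has the best Copeland score.

Ben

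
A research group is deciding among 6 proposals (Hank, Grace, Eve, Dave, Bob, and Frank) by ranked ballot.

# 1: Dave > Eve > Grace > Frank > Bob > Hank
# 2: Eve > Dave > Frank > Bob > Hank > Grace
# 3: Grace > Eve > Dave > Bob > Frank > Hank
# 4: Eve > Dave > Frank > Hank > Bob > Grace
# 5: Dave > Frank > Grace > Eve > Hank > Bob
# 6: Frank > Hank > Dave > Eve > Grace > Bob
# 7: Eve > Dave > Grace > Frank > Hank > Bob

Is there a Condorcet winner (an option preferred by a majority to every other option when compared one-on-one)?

Yes

Head-to-head results (7 voters total):
Hank vs Grace: Grace wins 4–3.
Hank vs Eve: Eve wins 6–1.
Hank vs Dave: Dave wins 6–1.
Hank vs Bob: Hank wins 4–3.
Hank vs Frank: Frank wins 7–0.
Grace vs Eve: Eve wins 5–2.
Grace vs Dave: Dave wins 6–1.
Grace vs Bob: Grace wins 5–2.
Grace vs Frank: Frank wins 4–3.
Eve vs Dave: Eve wins 4–3.
Eve vs Bob: Eve wins 7–0.
Eve vs Frank: Eve wins 5–2.
Dave vs Bob: Dave wins 7–0.
Dave vs Frank: Dave wins 6–1.
Bob vs Frank: Frank wins 6–1.
Eve beats each rival — Hank (6–1), Grace (5–2), Dave (4–3), Bob (7–0), Frank (5–2) — so Eve is the Condorcet winner.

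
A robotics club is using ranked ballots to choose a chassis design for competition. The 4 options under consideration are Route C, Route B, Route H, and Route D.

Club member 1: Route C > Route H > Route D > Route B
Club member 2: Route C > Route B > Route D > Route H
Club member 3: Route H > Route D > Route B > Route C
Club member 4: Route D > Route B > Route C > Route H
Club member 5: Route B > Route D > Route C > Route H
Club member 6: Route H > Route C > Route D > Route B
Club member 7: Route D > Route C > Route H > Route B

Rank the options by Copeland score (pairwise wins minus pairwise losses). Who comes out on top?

Pairwise results:
  Route C vs Route B: Route C wins 4–3.
  Route C vs Route H: Route C wins 5–2.
  Route C vs Route D: Route D wins 4–3.
  Route B vs Route H: Route H wins 4–3.
  Route B vs Route D: Route D wins 5–2.
  Route H vs Route D: Route D wins 4–3.
Copeland scores (wins − losses):
  Route C: 2 − 1 = 1
  Route B: 0 − 3 = -3
  Route H: 1 − 2 = -1
  Route D: 3 − 0 = 3
Route D has the best Copeland score.

Route D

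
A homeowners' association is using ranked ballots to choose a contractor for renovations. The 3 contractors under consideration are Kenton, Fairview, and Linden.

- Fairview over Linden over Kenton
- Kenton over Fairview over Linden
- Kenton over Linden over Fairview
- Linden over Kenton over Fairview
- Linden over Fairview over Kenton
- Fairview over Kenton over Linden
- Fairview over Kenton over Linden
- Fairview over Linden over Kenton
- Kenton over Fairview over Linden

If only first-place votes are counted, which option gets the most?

First-place vote totals:
  Kenton: 3
  Fairview: 4
  Linden: 2
Fairview has the most first-place votes.

Fairview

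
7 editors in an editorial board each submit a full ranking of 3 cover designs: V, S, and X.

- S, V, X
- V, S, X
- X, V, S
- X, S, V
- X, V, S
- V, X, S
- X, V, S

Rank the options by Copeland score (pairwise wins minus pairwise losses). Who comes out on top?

Pairwise results:
  V vs S: V wins 5–2.
  V vs X: X wins 4–3.
  S vs X: X wins 5–2.
Copeland scores (wins − losses):
  V: 1 − 1 = 0
  S: 0 − 2 = -2
  X: 2 − 0 = 2
X has the best Copeland score.

X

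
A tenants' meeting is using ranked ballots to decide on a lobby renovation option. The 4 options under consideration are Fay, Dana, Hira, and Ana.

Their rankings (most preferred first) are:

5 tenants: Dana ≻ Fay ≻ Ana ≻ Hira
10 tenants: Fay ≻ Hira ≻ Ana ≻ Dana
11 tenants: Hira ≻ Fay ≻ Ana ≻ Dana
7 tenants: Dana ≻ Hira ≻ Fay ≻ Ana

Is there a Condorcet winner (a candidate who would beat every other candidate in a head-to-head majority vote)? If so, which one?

Head-to-head results (33 voters total):
Fay vs Dana: Fay wins 21–12.
Fay vs Hira: Hira wins 18–15.
Fay vs Ana: Fay wins 33–0.
Dana vs Hira: Hira wins 21–12.
Dana vs Ana: Ana wins 21–12.
Hira vs Ana: Hira wins 28–5.
Hira beats each rival — Fay (18–15), Dana (21–12), Ana (28–5) — so Hira is the Condorcet winner.

Hira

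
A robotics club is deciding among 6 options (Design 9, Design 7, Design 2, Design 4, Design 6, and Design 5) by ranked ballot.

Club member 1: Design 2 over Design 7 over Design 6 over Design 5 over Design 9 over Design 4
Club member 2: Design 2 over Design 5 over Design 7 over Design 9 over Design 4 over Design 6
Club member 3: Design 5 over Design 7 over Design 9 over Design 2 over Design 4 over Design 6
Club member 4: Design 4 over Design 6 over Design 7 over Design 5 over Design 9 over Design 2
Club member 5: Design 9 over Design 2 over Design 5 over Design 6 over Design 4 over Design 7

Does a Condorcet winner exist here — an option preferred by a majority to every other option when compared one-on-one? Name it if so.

None — there is no Condorcet winner

Head-to-head results (5 voters total):
Design 9 vs Design 7: Design 7 wins 4–1.
Design 9 vs Design 2: Design 9 wins 3–2.
Design 9 vs Design 4: Design 9 wins 4–1.
Design 9 vs Design 6: Design 9 wins 3–2.
Design 9 vs Design 5: Design 5 wins 4–1.
Design 7 vs Design 2: Design 2 wins 3–2.
Design 7 vs Design 4: Design 7 wins 3–2.
Design 7 vs Design 6: Design 7 wins 3–2.
Design 7 vs Design 5: Design 5 wins 3–2.
Design 2 vs Design 4: Design 2 wins 4–1.
Design 2 vs Design 6: Design 2 wins 4–1.
Design 2 vs Design 5: Design 2 wins 3–2.
Design 4 vs Design 6: Design 4 wins 3–2.
Design 4 vs Design 5: Design 5 wins 4–1.
Design 6 vs Design 5: Design 5 wins 3–2.
No candidate beats all others: Design 9 beats Design 2 beats Design 7 beats Design 9, a majority cycle.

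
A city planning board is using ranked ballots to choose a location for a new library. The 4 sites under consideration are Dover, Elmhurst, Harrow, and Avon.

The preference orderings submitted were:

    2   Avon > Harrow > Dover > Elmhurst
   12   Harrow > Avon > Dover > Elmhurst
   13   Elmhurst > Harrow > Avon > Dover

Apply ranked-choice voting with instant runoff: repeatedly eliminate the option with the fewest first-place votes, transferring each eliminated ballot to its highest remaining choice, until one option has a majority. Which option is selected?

Round 1: Elmhurst 13, Harrow 12, Avon 2, Dover 0. Dover has the fewest and is eliminated.
Round 2: Elmhurst 13, Harrow 12, Avon 2. Avon has the fewest and is eliminated.
Round 3: Harrow 14, Elmhurst 13. Harrow has a majority.

Harrow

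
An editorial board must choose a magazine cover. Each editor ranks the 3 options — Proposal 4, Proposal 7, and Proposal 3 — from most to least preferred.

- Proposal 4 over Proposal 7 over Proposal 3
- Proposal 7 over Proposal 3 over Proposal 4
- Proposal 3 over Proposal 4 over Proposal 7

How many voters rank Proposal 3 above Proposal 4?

Ballots ranking Proposal 3 above Proposal 4: 2.
Ballots ranking Proposal 4 above Proposal 3: 1.
So 2 of 3 voters prefer Proposal 3 to Proposal 4.

2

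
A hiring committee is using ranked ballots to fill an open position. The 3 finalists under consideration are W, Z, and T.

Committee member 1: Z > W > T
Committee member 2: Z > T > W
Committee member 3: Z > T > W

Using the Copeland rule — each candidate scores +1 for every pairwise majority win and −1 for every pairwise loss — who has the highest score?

Pairwise results:
  W vs Z: Z wins 3–0.
  W vs T: T wins 2–1.
  Z vs T: Z wins 3–0.
Copeland scores (wins − losses):
  W: 0 − 2 = -2
  Z: 2 − 0 = 2
  T: 1 − 1 = 0
Z has the best Copeland score.

Z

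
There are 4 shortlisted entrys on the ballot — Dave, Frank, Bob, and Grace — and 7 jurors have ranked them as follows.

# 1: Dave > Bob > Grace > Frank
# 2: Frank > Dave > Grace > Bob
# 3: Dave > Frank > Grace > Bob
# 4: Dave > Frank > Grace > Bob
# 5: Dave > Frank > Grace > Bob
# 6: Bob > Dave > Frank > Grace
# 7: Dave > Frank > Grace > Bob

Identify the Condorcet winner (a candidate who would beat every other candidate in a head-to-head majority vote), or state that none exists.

Dave

Head-to-head results (7 voters total):
Dave vs Frank: Dave wins 6–1.
Dave vs Bob: Dave wins 6–1.
Dave vs Grace: Dave wins 7–0.
Frank vs Bob: Frank wins 5–2.
Frank vs Grace: Frank wins 6–1.
Bob vs Grace: Grace wins 5–2.
Dave beats each rival — Frank (6–1), Bob (6–1), Grace (7–0) — so Dave is the Condorcet winner.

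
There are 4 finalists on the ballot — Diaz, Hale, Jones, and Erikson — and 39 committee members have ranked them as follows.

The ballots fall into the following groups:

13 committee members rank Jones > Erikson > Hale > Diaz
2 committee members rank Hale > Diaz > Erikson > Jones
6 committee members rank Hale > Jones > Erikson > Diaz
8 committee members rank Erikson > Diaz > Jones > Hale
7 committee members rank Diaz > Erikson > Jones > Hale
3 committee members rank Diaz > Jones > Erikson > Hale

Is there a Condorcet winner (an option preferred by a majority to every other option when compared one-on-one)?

Head-to-head results (39 voters total):
Diaz vs Hale: Hale wins 21–18.
Diaz vs Jones: Diaz wins 20–19.
Diaz vs Erikson: Erikson wins 27–12.
Hale vs Jones: Jones wins 31–8.
Hale vs Erikson: Erikson wins 31–8.
Jones vs Erikson: Jones wins 22–17.
No candidate beats all others: Diaz beats Jones beats Hale beats Diaz, a majority cycle.

No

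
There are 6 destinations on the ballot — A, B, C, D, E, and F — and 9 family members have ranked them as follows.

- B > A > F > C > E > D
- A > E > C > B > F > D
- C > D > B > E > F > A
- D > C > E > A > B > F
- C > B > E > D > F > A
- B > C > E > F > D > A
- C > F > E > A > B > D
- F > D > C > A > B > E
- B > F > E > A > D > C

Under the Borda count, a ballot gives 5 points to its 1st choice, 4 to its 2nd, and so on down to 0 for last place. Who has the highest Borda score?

Borda scores:
  A: 4 + 5 + 0 + 2 + 0 + 0 + 2 + 2 + 2 = 17
  B: 5 + 2 + 3 + 1 + 4 + 5 + 1 + 1 + 5 = 27
  C: 2 + 3 + 5 + 4 + 5 + 4 + 5 + 3 + 0 = 31
  D: 0 + 0 + 4 + 5 + 2 + 1 + 0 + 4 + 1 = 17
  E: 1 + 4 + 2 + 3 + 3 + 3 + 3 + 0 + 3 = 22
  F: 3 + 1 + 1 + 0 + 1 + 2 + 4 + 5 + 4 = 21
C has the highest total.

C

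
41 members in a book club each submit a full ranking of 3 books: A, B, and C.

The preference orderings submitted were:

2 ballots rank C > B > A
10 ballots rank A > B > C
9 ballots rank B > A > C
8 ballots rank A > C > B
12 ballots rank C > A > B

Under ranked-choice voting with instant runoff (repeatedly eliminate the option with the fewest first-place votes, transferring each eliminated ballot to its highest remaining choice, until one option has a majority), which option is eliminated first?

Round 1: A 18, C 14, B 9. B has the fewest and is eliminated.
Round 2: A 27, C 14. A has a majority.

B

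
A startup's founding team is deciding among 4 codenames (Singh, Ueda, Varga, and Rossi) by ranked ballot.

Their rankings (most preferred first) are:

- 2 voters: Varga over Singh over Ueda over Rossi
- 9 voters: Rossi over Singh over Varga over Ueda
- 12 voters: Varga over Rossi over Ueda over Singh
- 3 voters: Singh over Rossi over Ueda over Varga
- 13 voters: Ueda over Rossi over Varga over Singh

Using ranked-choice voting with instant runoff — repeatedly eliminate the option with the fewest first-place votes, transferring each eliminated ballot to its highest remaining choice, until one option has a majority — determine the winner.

Round 1: Varga 14, Ueda 13, Rossi 9, Singh 3. Singh has the fewest and is eliminated.
Round 2: Varga 14, Ueda 13, Rossi 12. Rossi has the fewest and is eliminated.
Round 3: Varga 23, Ueda 16. Varga has a majority.

Varga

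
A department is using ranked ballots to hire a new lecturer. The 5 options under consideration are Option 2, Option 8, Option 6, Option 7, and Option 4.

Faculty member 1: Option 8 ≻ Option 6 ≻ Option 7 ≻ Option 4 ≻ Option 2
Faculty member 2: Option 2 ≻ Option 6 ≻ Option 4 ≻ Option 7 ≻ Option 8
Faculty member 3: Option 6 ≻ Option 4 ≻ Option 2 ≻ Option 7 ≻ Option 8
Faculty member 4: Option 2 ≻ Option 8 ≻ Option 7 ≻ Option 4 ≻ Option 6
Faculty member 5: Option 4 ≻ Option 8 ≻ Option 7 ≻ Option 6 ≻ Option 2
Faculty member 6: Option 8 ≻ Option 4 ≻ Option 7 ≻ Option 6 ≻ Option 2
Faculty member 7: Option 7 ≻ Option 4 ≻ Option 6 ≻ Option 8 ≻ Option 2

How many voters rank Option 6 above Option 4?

Ballots ranking Option 6 above Option 4: 3.
Ballots ranking Option 4 above Option 6: 4.
So 3 of 7 voters prefer Option 6 to Option 4.

3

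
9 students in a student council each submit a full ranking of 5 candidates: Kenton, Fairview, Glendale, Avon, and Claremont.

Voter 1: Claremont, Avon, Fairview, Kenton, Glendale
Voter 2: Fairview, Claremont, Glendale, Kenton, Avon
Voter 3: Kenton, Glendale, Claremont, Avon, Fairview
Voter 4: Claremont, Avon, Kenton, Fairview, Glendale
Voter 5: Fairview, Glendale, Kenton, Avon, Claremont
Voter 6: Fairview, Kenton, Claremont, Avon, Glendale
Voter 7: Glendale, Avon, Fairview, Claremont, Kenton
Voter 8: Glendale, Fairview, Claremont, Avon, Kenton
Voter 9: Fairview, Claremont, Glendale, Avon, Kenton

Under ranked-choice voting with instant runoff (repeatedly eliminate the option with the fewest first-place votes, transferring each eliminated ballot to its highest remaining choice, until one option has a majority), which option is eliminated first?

Round 1: Fairview 4, Glendale 2, Claremont 2, Kenton 1, Avon 0. Avon has the fewest and is eliminated.
Round 2: Fairview 4, Glendale 2, Claremont 2, Kenton 1. Kenton has the fewest and is eliminated.
Round 3: Fairview 4, Glendale 3, Claremont 2. Claremont has the fewest and is eliminated.
Round 4: Fairview 6, Glendale 3. Fairview has a majority.

Avon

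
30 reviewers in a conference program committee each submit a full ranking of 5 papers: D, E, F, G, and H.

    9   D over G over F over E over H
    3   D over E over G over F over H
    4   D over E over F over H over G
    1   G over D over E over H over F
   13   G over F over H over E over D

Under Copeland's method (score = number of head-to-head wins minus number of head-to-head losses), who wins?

D

Pairwise results:
  D vs E: D wins 17–13.
  D vs F: D wins 17–13.
  D vs G: D wins 16–14.
  D vs H: D wins 17–13.
  E vs F: F wins 22–8.
  E vs G: G wins 23–7.
  E vs H: E wins 17–13.
  F vs G: G wins 26–4.
  F vs H: F wins 29–1.
  G vs H: G wins 26–4.
Copeland scores (wins − losses):
  D: 4 − 0 = 4
  E: 1 − 3 = -2
  F: 2 − 2 = 0
  G: 3 − 1 = 2
  H: 0 − 4 = -4
D has the best Copeland score.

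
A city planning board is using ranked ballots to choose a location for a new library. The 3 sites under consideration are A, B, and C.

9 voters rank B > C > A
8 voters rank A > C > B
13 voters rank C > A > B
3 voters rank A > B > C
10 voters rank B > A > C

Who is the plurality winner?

B

First-place vote totals:
  A: 11
  B: 19
  C: 13
B has the most first-place votes.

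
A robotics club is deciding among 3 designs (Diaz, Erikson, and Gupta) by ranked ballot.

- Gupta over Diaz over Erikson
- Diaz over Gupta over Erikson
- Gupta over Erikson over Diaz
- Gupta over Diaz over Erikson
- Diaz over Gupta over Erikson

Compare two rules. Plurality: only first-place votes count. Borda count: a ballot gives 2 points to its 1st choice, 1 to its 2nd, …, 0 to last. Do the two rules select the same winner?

Plurality first-place counts: Diaz 2, Erikson 0, Gupta 3 → Gupta.
Borda totals: Diaz 6, Erikson 1, Gupta 8 → Gupta.
The two rules agree on Gupta.

Yes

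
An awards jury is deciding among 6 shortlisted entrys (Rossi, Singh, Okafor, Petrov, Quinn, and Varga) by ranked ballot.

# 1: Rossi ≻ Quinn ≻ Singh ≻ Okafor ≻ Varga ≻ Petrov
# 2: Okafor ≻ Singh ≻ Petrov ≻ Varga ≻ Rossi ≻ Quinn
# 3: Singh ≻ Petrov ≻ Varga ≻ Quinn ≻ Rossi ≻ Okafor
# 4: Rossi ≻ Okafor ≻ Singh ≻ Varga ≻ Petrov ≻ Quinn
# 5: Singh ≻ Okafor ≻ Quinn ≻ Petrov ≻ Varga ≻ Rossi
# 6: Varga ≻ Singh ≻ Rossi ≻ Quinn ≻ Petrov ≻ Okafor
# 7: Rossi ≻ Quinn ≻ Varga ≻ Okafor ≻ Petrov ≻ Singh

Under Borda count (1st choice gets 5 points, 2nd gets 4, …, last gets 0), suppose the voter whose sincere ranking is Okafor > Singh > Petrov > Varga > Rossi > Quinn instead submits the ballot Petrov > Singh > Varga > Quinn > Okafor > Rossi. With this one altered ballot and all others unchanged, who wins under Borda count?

Singh

Borda totals with the altered ballot: Rossi 19, Singh 24, Okafor 13, Petrov 14, Quinn 17, Varga 18.
The winner is unchanged: still Singh.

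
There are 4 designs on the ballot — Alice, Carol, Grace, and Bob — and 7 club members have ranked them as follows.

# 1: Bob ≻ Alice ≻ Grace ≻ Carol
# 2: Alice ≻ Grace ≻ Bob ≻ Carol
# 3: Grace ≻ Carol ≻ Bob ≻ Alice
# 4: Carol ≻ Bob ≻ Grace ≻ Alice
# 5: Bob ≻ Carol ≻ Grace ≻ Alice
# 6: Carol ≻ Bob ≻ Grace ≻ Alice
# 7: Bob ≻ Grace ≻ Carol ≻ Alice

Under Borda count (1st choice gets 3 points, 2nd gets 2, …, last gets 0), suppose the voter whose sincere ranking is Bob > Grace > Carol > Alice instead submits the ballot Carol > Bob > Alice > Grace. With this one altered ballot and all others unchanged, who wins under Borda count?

Bob

Borda totals with the altered ballot: Alice 6, Carol 13, Grace 9, Bob 14.
The winner is unchanged: still Bob.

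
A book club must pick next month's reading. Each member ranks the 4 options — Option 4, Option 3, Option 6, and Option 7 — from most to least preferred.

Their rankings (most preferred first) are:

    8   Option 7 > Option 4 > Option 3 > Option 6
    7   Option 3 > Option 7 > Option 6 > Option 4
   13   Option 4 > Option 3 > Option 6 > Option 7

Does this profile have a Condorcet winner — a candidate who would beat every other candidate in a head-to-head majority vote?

Head-to-head results (28 voters total):
Option 4 vs Option 3: Option 4 wins 21–7.
Option 4 vs Option 6: Option 4 wins 21–7.
Option 4 vs Option 7: Option 7 wins 15–13.
Option 3 vs Option 6: Option 3 wins 28–0.
Option 3 vs Option 7: Option 3 wins 20–8.
Option 6 vs Option 7: Option 7 wins 15–13.
No candidate beats all others: Option 4 beats Option 3 beats Option 7 beats Option 4, a majority cycle.

No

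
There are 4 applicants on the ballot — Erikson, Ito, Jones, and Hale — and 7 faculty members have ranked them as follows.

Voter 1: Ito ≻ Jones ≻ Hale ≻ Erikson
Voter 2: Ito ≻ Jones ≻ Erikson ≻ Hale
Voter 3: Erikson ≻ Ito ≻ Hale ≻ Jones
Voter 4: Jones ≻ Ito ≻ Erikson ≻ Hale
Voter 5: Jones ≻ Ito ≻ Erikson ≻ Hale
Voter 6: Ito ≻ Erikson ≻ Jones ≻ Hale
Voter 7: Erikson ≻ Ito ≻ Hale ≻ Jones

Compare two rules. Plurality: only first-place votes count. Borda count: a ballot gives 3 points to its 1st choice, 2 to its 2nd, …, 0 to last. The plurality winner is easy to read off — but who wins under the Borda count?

Ito

Plurality first-place counts: Erikson 2, Ito 3, Jones 2, Hale 0 → Ito.
Borda totals: Erikson 11, Ito 17, Jones 11, Hale 3 → Ito.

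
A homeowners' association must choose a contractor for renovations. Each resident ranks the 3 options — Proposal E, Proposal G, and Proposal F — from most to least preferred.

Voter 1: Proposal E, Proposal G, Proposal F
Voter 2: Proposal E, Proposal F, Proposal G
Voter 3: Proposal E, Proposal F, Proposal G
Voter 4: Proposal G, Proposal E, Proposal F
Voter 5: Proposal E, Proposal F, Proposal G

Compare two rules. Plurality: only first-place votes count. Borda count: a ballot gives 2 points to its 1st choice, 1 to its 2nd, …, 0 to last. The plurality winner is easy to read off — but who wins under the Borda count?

Plurality first-place counts: Proposal E 4, Proposal G 1, Proposal F 0 → Proposal E.
Borda totals: Proposal E 9, Proposal G 3, Proposal F 3 → Proposal E.

Proposal E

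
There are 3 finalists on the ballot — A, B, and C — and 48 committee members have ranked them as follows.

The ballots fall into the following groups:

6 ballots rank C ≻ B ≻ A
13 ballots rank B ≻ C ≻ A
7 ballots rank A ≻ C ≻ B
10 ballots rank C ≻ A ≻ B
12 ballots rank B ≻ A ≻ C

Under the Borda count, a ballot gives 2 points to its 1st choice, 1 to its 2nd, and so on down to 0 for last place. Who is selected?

B

Borda scores:
  A: 6·0 + 13·0 + 7·2 + 10·1 + 12·1 = 36
  B: 6·1 + 13·2 + 7·0 + 10·0 + 12·2 = 56
  C: 6·2 + 13·1 + 7·1 + 10·2 + 12·0 = 52
B has the highest total.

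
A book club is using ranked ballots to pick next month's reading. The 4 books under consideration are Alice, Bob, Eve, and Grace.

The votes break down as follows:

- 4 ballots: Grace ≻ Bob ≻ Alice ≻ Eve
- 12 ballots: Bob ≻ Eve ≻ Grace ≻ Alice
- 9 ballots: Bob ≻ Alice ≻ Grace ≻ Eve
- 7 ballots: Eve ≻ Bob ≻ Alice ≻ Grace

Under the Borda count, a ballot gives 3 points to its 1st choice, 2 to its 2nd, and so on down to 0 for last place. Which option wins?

Bob

Borda scores:
  Alice: 4·1 + 12·0 + 9·2 + 7·1 = 29
  Bob: 4·2 + 12·3 + 9·3 + 7·2 = 85
  Eve: 4·0 + 12·2 + 9·0 + 7·3 = 45
  Grace: 4·3 + 12·1 + 9·1 + 7·0 = 33
Bob has the highest total.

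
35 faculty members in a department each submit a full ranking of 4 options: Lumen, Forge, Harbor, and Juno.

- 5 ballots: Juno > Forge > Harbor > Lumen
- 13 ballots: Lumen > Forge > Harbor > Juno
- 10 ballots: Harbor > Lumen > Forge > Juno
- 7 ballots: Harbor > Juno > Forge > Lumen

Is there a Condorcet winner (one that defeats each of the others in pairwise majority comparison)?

No

Head-to-head results (35 voters total):
Lumen vs Forge: Lumen wins 23–12.
Lumen vs Harbor: Harbor wins 22–13.
Lumen vs Juno: Lumen wins 23–12.
Forge vs Harbor: Forge wins 18–17.
Forge vs Juno: Forge wins 23–12.
Harbor vs Juno: Harbor wins 30–5.
No candidate beats all others: Lumen beats Forge beats Harbor beats Lumen, a majority cycle.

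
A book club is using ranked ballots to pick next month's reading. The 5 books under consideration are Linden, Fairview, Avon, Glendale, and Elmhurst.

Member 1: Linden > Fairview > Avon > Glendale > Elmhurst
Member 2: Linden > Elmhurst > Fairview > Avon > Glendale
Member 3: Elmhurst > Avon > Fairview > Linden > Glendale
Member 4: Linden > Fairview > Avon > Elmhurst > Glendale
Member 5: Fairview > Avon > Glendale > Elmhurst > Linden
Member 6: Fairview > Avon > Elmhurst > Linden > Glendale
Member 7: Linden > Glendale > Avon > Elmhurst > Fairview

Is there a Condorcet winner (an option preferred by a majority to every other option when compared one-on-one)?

Yes

Head-to-head results (7 voters total):
Linden vs Fairview: Linden wins 4–3.
Linden vs Avon: Linden wins 4–3.
Linden vs Glendale: Linden wins 6–1.
Linden vs Elmhurst: Linden wins 4–3.
Fairview vs Avon: Fairview wins 5–2.
Fairview vs Glendale: Fairview wins 6–1.
Fairview vs Elmhurst: Fairview wins 4–3.
Avon vs Glendale: Avon wins 6–1.
Avon vs Elmhurst: Avon wins 5–2.
Glendale vs Elmhurst: Elmhurst wins 4–3.
Linden beats each rival — Fairview (4–3), Avon (4–3), Glendale (6–1), Elmhurst (4–3) — so Linden is the Condorcet winner.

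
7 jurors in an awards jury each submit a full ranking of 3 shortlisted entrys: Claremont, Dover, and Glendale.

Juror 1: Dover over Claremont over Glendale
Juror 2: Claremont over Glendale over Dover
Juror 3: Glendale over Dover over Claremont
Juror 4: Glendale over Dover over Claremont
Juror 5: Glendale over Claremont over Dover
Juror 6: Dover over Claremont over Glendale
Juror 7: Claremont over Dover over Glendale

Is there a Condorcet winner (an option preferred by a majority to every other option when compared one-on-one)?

No

Head-to-head results (7 voters total):
Claremont vs Dover: Dover wins 4–3.
Claremont vs Glendale: Claremont wins 4–3.
Dover vs Glendale: Glendale wins 4–3.
No candidate beats all others: Claremont beats Glendale beats Dover beats Claremont, a majority cycle.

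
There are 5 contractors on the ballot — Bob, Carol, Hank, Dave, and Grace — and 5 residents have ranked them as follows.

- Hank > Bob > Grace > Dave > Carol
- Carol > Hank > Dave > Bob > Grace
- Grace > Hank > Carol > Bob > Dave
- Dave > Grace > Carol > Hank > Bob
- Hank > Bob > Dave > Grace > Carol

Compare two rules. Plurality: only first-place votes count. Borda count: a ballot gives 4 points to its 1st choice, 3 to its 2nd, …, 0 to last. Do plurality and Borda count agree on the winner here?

Yes

Plurality first-place counts: Bob 0, Carol 1, Hank 2, Dave 1, Grace 1 → Hank.
Borda totals: Bob 8, Carol 8, Hank 15, Dave 9, Grace 10 → Hank.
The two rules agree on Hank.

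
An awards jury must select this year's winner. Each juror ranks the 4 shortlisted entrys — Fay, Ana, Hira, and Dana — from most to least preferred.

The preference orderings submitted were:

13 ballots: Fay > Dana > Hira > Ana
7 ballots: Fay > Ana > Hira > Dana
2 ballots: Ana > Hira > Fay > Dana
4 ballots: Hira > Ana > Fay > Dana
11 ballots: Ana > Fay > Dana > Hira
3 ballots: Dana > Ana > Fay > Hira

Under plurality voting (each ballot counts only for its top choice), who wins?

Fay

First-place vote totals:
  Fay: 20
  Ana: 13
  Hira: 4
  Dana: 3
Fay has the most first-place votes.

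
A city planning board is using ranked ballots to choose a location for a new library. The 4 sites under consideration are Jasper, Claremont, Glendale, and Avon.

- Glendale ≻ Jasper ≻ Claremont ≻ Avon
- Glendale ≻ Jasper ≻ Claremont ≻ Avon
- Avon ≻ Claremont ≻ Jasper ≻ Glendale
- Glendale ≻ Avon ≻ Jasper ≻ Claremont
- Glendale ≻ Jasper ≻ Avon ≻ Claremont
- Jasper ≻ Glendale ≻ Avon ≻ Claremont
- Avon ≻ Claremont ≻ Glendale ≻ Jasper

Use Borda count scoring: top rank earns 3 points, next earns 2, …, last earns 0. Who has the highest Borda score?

Glendale

Borda scores:
  Jasper: 2 + 2 + 1 + 1 + 2 + 3 + 0 = 11
  Claremont: 1 + 1 + 2 + 0 + 0 + 0 + 2 = 6
  Glendale: 3 + 3 + 0 + 3 + 3 + 2 + 1 = 15
  Avon: 0 + 0 + 3 + 2 + 1 + 1 + 3 = 10
Glendale has the highest total.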